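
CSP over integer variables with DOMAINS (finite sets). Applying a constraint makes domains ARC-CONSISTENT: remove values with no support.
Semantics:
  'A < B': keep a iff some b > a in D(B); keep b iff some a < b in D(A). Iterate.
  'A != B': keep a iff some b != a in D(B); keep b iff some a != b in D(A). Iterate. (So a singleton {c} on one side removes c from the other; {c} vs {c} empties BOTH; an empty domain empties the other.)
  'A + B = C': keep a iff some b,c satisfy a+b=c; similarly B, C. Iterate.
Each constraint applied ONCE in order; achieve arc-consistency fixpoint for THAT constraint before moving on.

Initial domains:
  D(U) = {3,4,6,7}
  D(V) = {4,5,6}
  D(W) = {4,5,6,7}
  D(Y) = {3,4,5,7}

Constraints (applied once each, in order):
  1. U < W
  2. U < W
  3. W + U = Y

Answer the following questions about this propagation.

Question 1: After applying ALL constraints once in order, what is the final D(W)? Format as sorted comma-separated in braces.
Answer: {4}

Derivation:
Constraint 1 (U < W) on D(U)={3,4,6,7} D(W)={4,5,6,7}: U {3,4,6,7}->{3,4,6}
Constraint 2 (U < W) on D(U)={3,4,6} D(W)={4,5,6,7}: no change
Constraint 3 (W + U = Y) on D(W)={4,5,6,7} D(U)={3,4,6} D(Y)={3,4,5,7}: W {4,5,6,7}->{4}; U {3,4,6}->{3}; Y {3,4,5,7}->{7}
So after all 3 constraints: D(W) = {4}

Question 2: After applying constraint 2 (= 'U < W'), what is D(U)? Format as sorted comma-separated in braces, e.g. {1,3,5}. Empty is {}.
Constraint 1 (U < W) on D(U)={3,4,6,7} D(W)={4,5,6,7}: U {3,4,6,7}->{3,4,6}
Constraint 2 (U < W) on D(U)={3,4,6} D(W)={4,5,6,7}: no change
So after constraint 2: D(U) = {3,4,6}

Answer: {3,4,6}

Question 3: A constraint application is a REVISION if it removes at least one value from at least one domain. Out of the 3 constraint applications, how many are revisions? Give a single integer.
Answer: 2

Derivation:
Constraint 1 (U < W) on D(U)={3,4,6,7} D(W)={4,5,6,7}: U {3,4,6,7}->{3,4,6} => REVISION
Constraint 2 (U < W) on D(U)={3,4,6} D(W)={4,5,6,7}: no change => not a revision
Constraint 3 (W + U = Y) on D(W)={4,5,6,7} D(U)={3,4,6} D(Y)={3,4,5,7}: W {4,5,6,7}->{4}; U {3,4,6}->{3}; Y {3,4,5,7}->{7} => REVISION
Total revisions = 2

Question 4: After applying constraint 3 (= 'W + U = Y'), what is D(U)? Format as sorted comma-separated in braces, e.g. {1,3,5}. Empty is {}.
Answer: {3}

Derivation:
Constraint 1 (U < W) on D(U)={3,4,6,7} D(W)={4,5,6,7}: U {3,4,6,7}->{3,4,6}
Constraint 2 (U < W) on D(U)={3,4,6} D(W)={4,5,6,7}: no change
Constraint 3 (W + U = Y) on D(W)={4,5,6,7} D(U)={3,4,6} D(Y)={3,4,5,7}: W {4,5,6,7}->{4}; U {3,4,6}->{3}; Y {3,4,5,7}->{7}
So after constraint 3: D(U) = {3}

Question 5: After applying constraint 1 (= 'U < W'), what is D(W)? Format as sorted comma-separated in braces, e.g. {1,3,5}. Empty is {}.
Answer: {4,5,6,7}

Derivation:
Constraint 1 (U < W) on D(U)={3,4,6,7} D(W)={4,5,6,7}: U {3,4,6,7}->{3,4,6}
So after constraint 1: D(W) = {4,5,6,7}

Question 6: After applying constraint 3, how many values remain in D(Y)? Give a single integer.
Constraint 1 (U < W) on D(U)={3,4,6,7} D(W)={4,5,6,7}: U {3,4,6,7}->{3,4,6}
Constraint 2 (U < W) on D(U)={3,4,6} D(W)={4,5,6,7}: no change
Constraint 3 (W + U = Y) on D(W)={4,5,6,7} D(U)={3,4,6} D(Y)={3,4,5,7}: W {4,5,6,7}->{4}; U {3,4,6}->{3}; Y {3,4,5,7}->{7}
So after constraint 3: D(Y)={7}, size = 1

Answer: 1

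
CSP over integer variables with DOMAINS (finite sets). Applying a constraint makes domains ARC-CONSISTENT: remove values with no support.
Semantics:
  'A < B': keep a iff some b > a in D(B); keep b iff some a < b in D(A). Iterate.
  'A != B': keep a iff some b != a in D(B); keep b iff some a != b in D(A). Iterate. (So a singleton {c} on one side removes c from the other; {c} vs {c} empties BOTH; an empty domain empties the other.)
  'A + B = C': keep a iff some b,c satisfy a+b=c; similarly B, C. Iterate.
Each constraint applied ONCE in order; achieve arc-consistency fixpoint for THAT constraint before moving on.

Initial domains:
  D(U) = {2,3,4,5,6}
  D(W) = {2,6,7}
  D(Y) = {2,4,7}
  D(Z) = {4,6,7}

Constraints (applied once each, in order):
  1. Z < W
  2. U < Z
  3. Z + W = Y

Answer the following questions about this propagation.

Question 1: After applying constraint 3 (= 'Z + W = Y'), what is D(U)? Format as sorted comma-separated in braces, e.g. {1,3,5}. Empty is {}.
Constraint 1 (Z < W) on D(Z)={4,6,7} D(W)={2,6,7}: Z {4,6,7}->{4,6}; W {2,6,7}->{6,7}
Constraint 2 (U < Z) on D(U)={2,3,4,5,6} D(Z)={4,6}: U {2,3,4,5,6}->{2,3,4,5}
Constraint 3 (Z + W = Y) on D(Z)={4,6} D(W)={6,7} D(Y)={2,4,7}: Z {4,6}->{}; W {6,7}->{}; Y {2,4,7}->{}
So after constraint 3: D(U) = {2,3,4,5}

Answer: {2,3,4,5}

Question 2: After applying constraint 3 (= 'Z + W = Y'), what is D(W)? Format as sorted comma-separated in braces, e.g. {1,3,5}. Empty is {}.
Answer: {}

Derivation:
Constraint 1 (Z < W) on D(Z)={4,6,7} D(W)={2,6,7}: Z {4,6,7}->{4,6}; W {2,6,7}->{6,7}
Constraint 2 (U < Z) on D(U)={2,3,4,5,6} D(Z)={4,6}: U {2,3,4,5,6}->{2,3,4,5}
Constraint 3 (Z + W = Y) on D(Z)={4,6} D(W)={6,7} D(Y)={2,4,7}: Z {4,6}->{}; W {6,7}->{}; Y {2,4,7}->{}
So after constraint 3: D(W) = {}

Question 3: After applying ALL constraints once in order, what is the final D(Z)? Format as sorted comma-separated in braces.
Answer: {}

Derivation:
Constraint 1 (Z < W) on D(Z)={4,6,7} D(W)={2,6,7}: Z {4,6,7}->{4,6}; W {2,6,7}->{6,7}
Constraint 2 (U < Z) on D(U)={2,3,4,5,6} D(Z)={4,6}: U {2,3,4,5,6}->{2,3,4,5}
Constraint 3 (Z + W = Y) on D(Z)={4,6} D(W)={6,7} D(Y)={2,4,7}: Z {4,6}->{}; W {6,7}->{}; Y {2,4,7}->{}
So after all 3 constraints: D(Z) = {}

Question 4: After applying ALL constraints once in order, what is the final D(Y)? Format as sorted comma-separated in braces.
Answer: {}

Derivation:
Constraint 1 (Z < W) on D(Z)={4,6,7} D(W)={2,6,7}: Z {4,6,7}->{4,6}; W {2,6,7}->{6,7}
Constraint 2 (U < Z) on D(U)={2,3,4,5,6} D(Z)={4,6}: U {2,3,4,5,6}->{2,3,4,5}
Constraint 3 (Z + W = Y) on D(Z)={4,6} D(W)={6,7} D(Y)={2,4,7}: Z {4,6}->{}; W {6,7}->{}; Y {2,4,7}->{}
So after all 3 constraints: D(Y) = {}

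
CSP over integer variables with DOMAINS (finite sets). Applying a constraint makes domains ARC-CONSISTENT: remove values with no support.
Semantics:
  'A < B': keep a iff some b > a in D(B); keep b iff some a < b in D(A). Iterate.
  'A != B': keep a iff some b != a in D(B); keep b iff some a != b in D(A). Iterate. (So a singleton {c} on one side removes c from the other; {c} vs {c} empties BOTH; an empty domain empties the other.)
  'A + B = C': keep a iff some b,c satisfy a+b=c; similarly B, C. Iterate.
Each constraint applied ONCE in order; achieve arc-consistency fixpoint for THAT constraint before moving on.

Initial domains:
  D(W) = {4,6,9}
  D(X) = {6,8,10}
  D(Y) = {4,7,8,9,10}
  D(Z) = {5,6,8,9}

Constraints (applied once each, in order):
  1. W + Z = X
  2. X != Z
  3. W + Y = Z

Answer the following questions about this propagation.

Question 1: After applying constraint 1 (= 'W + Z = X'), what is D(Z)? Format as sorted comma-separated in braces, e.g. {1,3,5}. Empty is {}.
Answer: {6}

Derivation:
Constraint 1 (W + Z = X) on D(W)={4,6,9} D(Z)={5,6,8,9} D(X)={6,8,10}: W {4,6,9}->{4}; Z {5,6,8,9}->{6}; X {6,8,10}->{10}
So after constraint 1: D(Z) = {6}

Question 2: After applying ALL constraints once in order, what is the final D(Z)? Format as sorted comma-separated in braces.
Answer: {}

Derivation:
Constraint 1 (W + Z = X) on D(W)={4,6,9} D(Z)={5,6,8,9} D(X)={6,8,10}: W {4,6,9}->{4}; Z {5,6,8,9}->{6}; X {6,8,10}->{10}
Constraint 2 (X != Z) on D(X)={10} D(Z)={6}: no change
Constraint 3 (W + Y = Z) on D(W)={4} D(Y)={4,7,8,9,10} D(Z)={6}: W {4}->{}; Y {4,7,8,9,10}->{}; Z {6}->{}
So after all 3 constraints: D(Z) = {}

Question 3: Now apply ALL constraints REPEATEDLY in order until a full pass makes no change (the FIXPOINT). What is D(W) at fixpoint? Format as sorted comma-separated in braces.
pass 0 (initial): D(W)={4,6,9}
pass 1: W {4,6,9}->{}; X {6,8,10}->{10}; Y {4,7,8,9,10}->{}; Z {5,6,8,9}->{}
pass 2: X {10}->{}
pass 3: no change
Fixpoint after 3 passes: D(W) = {}

Answer: {}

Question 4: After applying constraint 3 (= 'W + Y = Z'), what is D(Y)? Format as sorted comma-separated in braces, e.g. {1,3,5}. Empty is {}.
Constraint 1 (W + Z = X) on D(W)={4,6,9} D(Z)={5,6,8,9} D(X)={6,8,10}: W {4,6,9}->{4}; Z {5,6,8,9}->{6}; X {6,8,10}->{10}
Constraint 2 (X != Z) on D(X)={10} D(Z)={6}: no change
Constraint 3 (W + Y = Z) on D(W)={4} D(Y)={4,7,8,9,10} D(Z)={6}: W {4}->{}; Y {4,7,8,9,10}->{}; Z {6}->{}
So after constraint 3: D(Y) = {}

Answer: {}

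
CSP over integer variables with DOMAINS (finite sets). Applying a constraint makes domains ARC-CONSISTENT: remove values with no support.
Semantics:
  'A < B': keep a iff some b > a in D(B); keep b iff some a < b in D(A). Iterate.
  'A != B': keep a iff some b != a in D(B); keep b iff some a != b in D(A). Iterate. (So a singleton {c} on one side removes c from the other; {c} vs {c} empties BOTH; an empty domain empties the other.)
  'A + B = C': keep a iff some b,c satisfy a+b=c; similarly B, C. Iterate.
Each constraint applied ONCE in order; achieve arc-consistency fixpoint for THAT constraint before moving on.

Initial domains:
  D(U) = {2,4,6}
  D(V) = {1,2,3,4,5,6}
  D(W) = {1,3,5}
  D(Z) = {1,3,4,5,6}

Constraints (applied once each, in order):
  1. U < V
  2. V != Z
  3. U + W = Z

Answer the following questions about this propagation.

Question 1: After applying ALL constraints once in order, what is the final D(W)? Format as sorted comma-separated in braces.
Answer: {1,3}

Derivation:
Constraint 1 (U < V) on D(U)={2,4,6} D(V)={1,2,3,4,5,6}: U {2,4,6}->{2,4}; V {1,2,3,4,5,6}->{3,4,5,6}
Constraint 2 (V != Z) on D(V)={3,4,5,6} D(Z)={1,3,4,5,6}: no change
Constraint 3 (U + W = Z) on D(U)={2,4} D(W)={1,3,5} D(Z)={1,3,4,5,6}: W {1,3,5}->{1,3}; Z {1,3,4,5,6}->{3,5}
So after all 3 constraints: D(W) = {1,3}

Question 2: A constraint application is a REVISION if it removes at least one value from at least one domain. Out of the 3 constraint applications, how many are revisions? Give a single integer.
Constraint 1 (U < V) on D(U)={2,4,6} D(V)={1,2,3,4,5,6}: U {2,4,6}->{2,4}; V {1,2,3,4,5,6}->{3,4,5,6} => REVISION
Constraint 2 (V != Z) on D(V)={3,4,5,6} D(Z)={1,3,4,5,6}: no change => not a revision
Constraint 3 (U + W = Z) on D(U)={2,4} D(W)={1,3,5} D(Z)={1,3,4,5,6}: W {1,3,5}->{1,3}; Z {1,3,4,5,6}->{3,5} => REVISION
Total revisions = 2

Answer: 2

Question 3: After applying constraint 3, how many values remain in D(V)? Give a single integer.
Constraint 1 (U < V) on D(U)={2,4,6} D(V)={1,2,3,4,5,6}: U {2,4,6}->{2,4}; V {1,2,3,4,5,6}->{3,4,5,6}
Constraint 2 (V != Z) on D(V)={3,4,5,6} D(Z)={1,3,4,5,6}: no change
Constraint 3 (U + W = Z) on D(U)={2,4} D(W)={1,3,5} D(Z)={1,3,4,5,6}: W {1,3,5}->{1,3}; Z {1,3,4,5,6}->{3,5}
So after constraint 3: D(V)={3,4,5,6}, size = 4

Answer: 4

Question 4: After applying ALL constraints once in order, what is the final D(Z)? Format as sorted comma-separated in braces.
Constraint 1 (U < V) on D(U)={2,4,6} D(V)={1,2,3,4,5,6}: U {2,4,6}->{2,4}; V {1,2,3,4,5,6}->{3,4,5,6}
Constraint 2 (V != Z) on D(V)={3,4,5,6} D(Z)={1,3,4,5,6}: no change
Constraint 3 (U + W = Z) on D(U)={2,4} D(W)={1,3,5} D(Z)={1,3,4,5,6}: W {1,3,5}->{1,3}; Z {1,3,4,5,6}->{3,5}
So after all 3 constraints: D(Z) = {3,5}

Answer: {3,5}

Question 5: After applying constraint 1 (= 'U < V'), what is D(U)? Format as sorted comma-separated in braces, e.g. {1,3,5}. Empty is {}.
Constraint 1 (U < V) on D(U)={2,4,6} D(V)={1,2,3,4,5,6}: U {2,4,6}->{2,4}; V {1,2,3,4,5,6}->{3,4,5,6}
So after constraint 1: D(U) = {2,4}

Answer: {2,4}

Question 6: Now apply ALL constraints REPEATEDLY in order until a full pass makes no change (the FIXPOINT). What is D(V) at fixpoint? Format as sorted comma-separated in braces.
Answer: {3,4,5,6}

Derivation:
pass 0 (initial): D(V)={1,2,3,4,5,6}
pass 1: U {2,4,6}->{2,4}; V {1,2,3,4,5,6}->{3,4,5,6}; W {1,3,5}->{1,3}; Z {1,3,4,5,6}->{3,5}
pass 2: no change
Fixpoint after 2 passes: D(V) = {3,4,5,6}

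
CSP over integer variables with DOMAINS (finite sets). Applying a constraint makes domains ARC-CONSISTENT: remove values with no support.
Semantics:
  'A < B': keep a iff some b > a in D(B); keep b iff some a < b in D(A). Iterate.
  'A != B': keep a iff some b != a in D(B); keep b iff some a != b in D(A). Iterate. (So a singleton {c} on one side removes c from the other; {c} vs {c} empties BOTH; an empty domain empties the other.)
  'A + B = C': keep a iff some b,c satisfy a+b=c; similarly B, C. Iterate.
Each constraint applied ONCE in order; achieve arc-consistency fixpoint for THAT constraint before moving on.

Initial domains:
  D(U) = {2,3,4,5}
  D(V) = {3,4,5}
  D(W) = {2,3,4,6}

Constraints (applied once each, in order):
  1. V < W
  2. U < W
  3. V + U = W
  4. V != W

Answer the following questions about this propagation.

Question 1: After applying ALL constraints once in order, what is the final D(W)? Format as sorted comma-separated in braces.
Answer: {6}

Derivation:
Constraint 1 (V < W) on D(V)={3,4,5} D(W)={2,3,4,6}: W {2,3,4,6}->{4,6}
Constraint 2 (U < W) on D(U)={2,3,4,5} D(W)={4,6}: no change
Constraint 3 (V + U = W) on D(V)={3,4,5} D(U)={2,3,4,5} D(W)={4,6}: V {3,4,5}->{3,4}; U {2,3,4,5}->{2,3}; W {4,6}->{6}
Constraint 4 (V != W) on D(V)={3,4} D(W)={6}: no change
So after all 4 constraints: D(W) = {6}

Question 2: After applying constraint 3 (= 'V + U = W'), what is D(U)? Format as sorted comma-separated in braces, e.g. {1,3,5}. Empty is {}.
Answer: {2,3}

Derivation:
Constraint 1 (V < W) on D(V)={3,4,5} D(W)={2,3,4,6}: W {2,3,4,6}->{4,6}
Constraint 2 (U < W) on D(U)={2,3,4,5} D(W)={4,6}: no change
Constraint 3 (V + U = W) on D(V)={3,4,5} D(U)={2,3,4,5} D(W)={4,6}: V {3,4,5}->{3,4}; U {2,3,4,5}->{2,3}; W {4,6}->{6}
So after constraint 3: D(U) = {2,3}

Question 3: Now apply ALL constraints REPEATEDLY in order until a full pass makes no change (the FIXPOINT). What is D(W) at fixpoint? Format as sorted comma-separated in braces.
Answer: {6}

Derivation:
pass 0 (initial): D(W)={2,3,4,6}
pass 1: U {2,3,4,5}->{2,3}; V {3,4,5}->{3,4}; W {2,3,4,6}->{6}
pass 2: no change
Fixpoint after 2 passes: D(W) = {6}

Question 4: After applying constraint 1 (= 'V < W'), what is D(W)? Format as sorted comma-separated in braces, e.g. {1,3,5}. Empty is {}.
Constraint 1 (V < W) on D(V)={3,4,5} D(W)={2,3,4,6}: W {2,3,4,6}->{4,6}
So after constraint 1: D(W) = {4,6}

Answer: {4,6}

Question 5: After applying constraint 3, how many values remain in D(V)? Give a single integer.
Constraint 1 (V < W) on D(V)={3,4,5} D(W)={2,3,4,6}: W {2,3,4,6}->{4,6}
Constraint 2 (U < W) on D(U)={2,3,4,5} D(W)={4,6}: no change
Constraint 3 (V + U = W) on D(V)={3,4,5} D(U)={2,3,4,5} D(W)={4,6}: V {3,4,5}->{3,4}; U {2,3,4,5}->{2,3}; W {4,6}->{6}
So after constraint 3: D(V)={3,4}, size = 2

Answer: 2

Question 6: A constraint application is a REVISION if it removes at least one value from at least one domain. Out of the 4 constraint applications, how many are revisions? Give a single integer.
Answer: 2

Derivation:
Constraint 1 (V < W) on D(V)={3,4,5} D(W)={2,3,4,6}: W {2,3,4,6}->{4,6} => REVISION
Constraint 2 (U < W) on D(U)={2,3,4,5} D(W)={4,6}: no change => not a revision
Constraint 3 (V + U = W) on D(V)={3,4,5} D(U)={2,3,4,5} D(W)={4,6}: V {3,4,5}->{3,4}; U {2,3,4,5}->{2,3}; W {4,6}->{6} => REVISION
Constraint 4 (V != W) on D(V)={3,4} D(W)={6}: no change => not a revision
Total revisions = 2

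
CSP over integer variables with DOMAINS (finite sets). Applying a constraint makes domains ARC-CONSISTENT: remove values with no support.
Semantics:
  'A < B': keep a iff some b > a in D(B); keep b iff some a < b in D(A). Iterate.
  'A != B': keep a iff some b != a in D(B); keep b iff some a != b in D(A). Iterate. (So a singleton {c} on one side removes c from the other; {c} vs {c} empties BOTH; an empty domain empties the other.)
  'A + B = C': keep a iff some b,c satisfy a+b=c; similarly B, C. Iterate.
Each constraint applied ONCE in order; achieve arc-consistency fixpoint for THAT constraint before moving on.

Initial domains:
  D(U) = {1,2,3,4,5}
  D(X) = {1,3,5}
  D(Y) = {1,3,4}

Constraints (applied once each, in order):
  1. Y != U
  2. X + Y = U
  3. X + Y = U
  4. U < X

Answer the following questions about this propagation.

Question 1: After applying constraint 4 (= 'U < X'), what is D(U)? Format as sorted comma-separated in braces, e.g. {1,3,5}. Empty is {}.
Answer: {2}

Derivation:
Constraint 1 (Y != U) on D(Y)={1,3,4} D(U)={1,2,3,4,5}: no change
Constraint 2 (X + Y = U) on D(X)={1,3,5} D(Y)={1,3,4} D(U)={1,2,3,4,5}: X {1,3,5}->{1,3}; U {1,2,3,4,5}->{2,4,5}
Constraint 3 (X + Y = U) on D(X)={1,3} D(Y)={1,3,4} D(U)={2,4,5}: no change
Constraint 4 (U < X) on D(U)={2,4,5} D(X)={1,3}: U {2,4,5}->{2}; X {1,3}->{3}
So after constraint 4: D(U) = {2}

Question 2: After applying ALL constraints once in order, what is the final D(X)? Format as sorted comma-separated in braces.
Answer: {3}

Derivation:
Constraint 1 (Y != U) on D(Y)={1,3,4} D(U)={1,2,3,4,5}: no change
Constraint 2 (X + Y = U) on D(X)={1,3,5} D(Y)={1,3,4} D(U)={1,2,3,4,5}: X {1,3,5}->{1,3}; U {1,2,3,4,5}->{2,4,5}
Constraint 3 (X + Y = U) on D(X)={1,3} D(Y)={1,3,4} D(U)={2,4,5}: no change
Constraint 4 (U < X) on D(U)={2,4,5} D(X)={1,3}: U {2,4,5}->{2}; X {1,3}->{3}
So after all 4 constraints: D(X) = {3}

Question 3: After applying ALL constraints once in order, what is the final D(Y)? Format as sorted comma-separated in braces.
Constraint 1 (Y != U) on D(Y)={1,3,4} D(U)={1,2,3,4,5}: no change
Constraint 2 (X + Y = U) on D(X)={1,3,5} D(Y)={1,3,4} D(U)={1,2,3,4,5}: X {1,3,5}->{1,3}; U {1,2,3,4,5}->{2,4,5}
Constraint 3 (X + Y = U) on D(X)={1,3} D(Y)={1,3,4} D(U)={2,4,5}: no change
Constraint 4 (U < X) on D(U)={2,4,5} D(X)={1,3}: U {2,4,5}->{2}; X {1,3}->{3}
So after all 4 constraints: D(Y) = {1,3,4}

Answer: {1,3,4}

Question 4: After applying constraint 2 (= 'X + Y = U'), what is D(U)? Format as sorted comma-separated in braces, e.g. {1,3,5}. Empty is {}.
Constraint 1 (Y != U) on D(Y)={1,3,4} D(U)={1,2,3,4,5}: no change
Constraint 2 (X + Y = U) on D(X)={1,3,5} D(Y)={1,3,4} D(U)={1,2,3,4,5}: X {1,3,5}->{1,3}; U {1,2,3,4,5}->{2,4,5}
So after constraint 2: D(U) = {2,4,5}

Answer: {2,4,5}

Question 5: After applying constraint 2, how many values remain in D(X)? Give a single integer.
Constraint 1 (Y != U) on D(Y)={1,3,4} D(U)={1,2,3,4,5}: no change
Constraint 2 (X + Y = U) on D(X)={1,3,5} D(Y)={1,3,4} D(U)={1,2,3,4,5}: X {1,3,5}->{1,3}; U {1,2,3,4,5}->{2,4,5}
So after constraint 2: D(X)={1,3}, size = 2

Answer: 2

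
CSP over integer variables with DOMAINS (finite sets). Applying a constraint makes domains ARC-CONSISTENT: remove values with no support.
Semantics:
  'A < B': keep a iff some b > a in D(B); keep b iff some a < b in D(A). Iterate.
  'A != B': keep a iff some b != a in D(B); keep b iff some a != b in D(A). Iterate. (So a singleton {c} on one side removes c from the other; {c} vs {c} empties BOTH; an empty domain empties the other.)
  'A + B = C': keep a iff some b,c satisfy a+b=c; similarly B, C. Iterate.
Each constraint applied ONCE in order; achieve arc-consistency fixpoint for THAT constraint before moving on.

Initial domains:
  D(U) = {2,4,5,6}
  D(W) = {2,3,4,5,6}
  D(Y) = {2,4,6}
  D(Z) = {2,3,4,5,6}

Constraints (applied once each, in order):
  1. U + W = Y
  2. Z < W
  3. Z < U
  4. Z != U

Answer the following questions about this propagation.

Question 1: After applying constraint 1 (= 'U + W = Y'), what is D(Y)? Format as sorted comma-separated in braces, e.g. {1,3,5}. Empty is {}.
Constraint 1 (U + W = Y) on D(U)={2,4,5,6} D(W)={2,3,4,5,6} D(Y)={2,4,6}: U {2,4,5,6}->{2,4}; W {2,3,4,5,6}->{2,4}; Y {2,4,6}->{4,6}
So after constraint 1: D(Y) = {4,6}

Answer: {4,6}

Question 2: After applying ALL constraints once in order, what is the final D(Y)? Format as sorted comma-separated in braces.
Constraint 1 (U + W = Y) on D(U)={2,4,5,6} D(W)={2,3,4,5,6} D(Y)={2,4,6}: U {2,4,5,6}->{2,4}; W {2,3,4,5,6}->{2,4}; Y {2,4,6}->{4,6}
Constraint 2 (Z < W) on D(Z)={2,3,4,5,6} D(W)={2,4}: Z {2,3,4,5,6}->{2,3}; W {2,4}->{4}
Constraint 3 (Z < U) on D(Z)={2,3} D(U)={2,4}: U {2,4}->{4}
Constraint 4 (Z != U) on D(Z)={2,3} D(U)={4}: no change
So after all 4 constraints: D(Y) = {4,6}

Answer: {4,6}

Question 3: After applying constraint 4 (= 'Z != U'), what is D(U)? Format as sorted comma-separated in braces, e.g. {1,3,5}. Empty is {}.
Constraint 1 (U + W = Y) on D(U)={2,4,5,6} D(W)={2,3,4,5,6} D(Y)={2,4,6}: U {2,4,5,6}->{2,4}; W {2,3,4,5,6}->{2,4}; Y {2,4,6}->{4,6}
Constraint 2 (Z < W) on D(Z)={2,3,4,5,6} D(W)={2,4}: Z {2,3,4,5,6}->{2,3}; W {2,4}->{4}
Constraint 3 (Z < U) on D(Z)={2,3} D(U)={2,4}: U {2,4}->{4}
Constraint 4 (Z != U) on D(Z)={2,3} D(U)={4}: no change
So after constraint 4: D(U) = {4}

Answer: {4}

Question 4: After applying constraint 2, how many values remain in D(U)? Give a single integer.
Answer: 2

Derivation:
Constraint 1 (U + W = Y) on D(U)={2,4,5,6} D(W)={2,3,4,5,6} D(Y)={2,4,6}: U {2,4,5,6}->{2,4}; W {2,3,4,5,6}->{2,4}; Y {2,4,6}->{4,6}
Constraint 2 (Z < W) on D(Z)={2,3,4,5,6} D(W)={2,4}: Z {2,3,4,5,6}->{2,3}; W {2,4}->{4}
So after constraint 2: D(U)={2,4}, size = 2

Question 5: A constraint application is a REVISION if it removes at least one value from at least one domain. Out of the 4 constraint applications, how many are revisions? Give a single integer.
Constraint 1 (U + W = Y) on D(U)={2,4,5,6} D(W)={2,3,4,5,6} D(Y)={2,4,6}: U {2,4,5,6}->{2,4}; W {2,3,4,5,6}->{2,4}; Y {2,4,6}->{4,6} => REVISION
Constraint 2 (Z < W) on D(Z)={2,3,4,5,6} D(W)={2,4}: Z {2,3,4,5,6}->{2,3}; W {2,4}->{4} => REVISION
Constraint 3 (Z < U) on D(Z)={2,3} D(U)={2,4}: U {2,4}->{4} => REVISION
Constraint 4 (Z != U) on D(Z)={2,3} D(U)={4}: no change => not a revision
Total revisions = 3

Answer: 3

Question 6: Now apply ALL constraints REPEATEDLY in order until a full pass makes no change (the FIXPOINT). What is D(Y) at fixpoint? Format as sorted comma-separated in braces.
pass 0 (initial): D(Y)={2,4,6}
pass 1: U {2,4,5,6}->{4}; W {2,3,4,5,6}->{4}; Y {2,4,6}->{4,6}; Z {2,3,4,5,6}->{2,3}
pass 2: U {4}->{}; W {4}->{}; Y {4,6}->{}; Z {2,3}->{}
pass 3: no change
Fixpoint after 3 passes: D(Y) = {}

Answer: {}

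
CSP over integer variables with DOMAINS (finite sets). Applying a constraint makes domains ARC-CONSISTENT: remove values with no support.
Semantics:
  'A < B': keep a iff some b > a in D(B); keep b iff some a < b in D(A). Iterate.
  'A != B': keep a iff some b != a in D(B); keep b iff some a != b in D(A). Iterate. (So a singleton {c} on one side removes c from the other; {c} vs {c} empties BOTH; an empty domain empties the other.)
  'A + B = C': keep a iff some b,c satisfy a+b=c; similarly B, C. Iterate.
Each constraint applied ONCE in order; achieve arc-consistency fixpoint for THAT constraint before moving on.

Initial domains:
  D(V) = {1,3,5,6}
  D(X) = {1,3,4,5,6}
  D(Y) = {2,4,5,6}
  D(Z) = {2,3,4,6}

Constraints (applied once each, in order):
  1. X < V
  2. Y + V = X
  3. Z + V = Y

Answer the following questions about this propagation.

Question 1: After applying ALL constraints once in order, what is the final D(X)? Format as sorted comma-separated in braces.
Answer: {5}

Derivation:
Constraint 1 (X < V) on D(X)={1,3,4,5,6} D(V)={1,3,5,6}: X {1,3,4,5,6}->{1,3,4,5}; V {1,3,5,6}->{3,5,6}
Constraint 2 (Y + V = X) on D(Y)={2,4,5,6} D(V)={3,5,6} D(X)={1,3,4,5}: Y {2,4,5,6}->{2}; V {3,5,6}->{3}; X {1,3,4,5}->{5}
Constraint 3 (Z + V = Y) on D(Z)={2,3,4,6} D(V)={3} D(Y)={2}: Z {2,3,4,6}->{}; V {3}->{}; Y {2}->{}
So after all 3 constraints: D(X) = {5}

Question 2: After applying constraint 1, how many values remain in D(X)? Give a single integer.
Constraint 1 (X < V) on D(X)={1,3,4,5,6} D(V)={1,3,5,6}: X {1,3,4,5,6}->{1,3,4,5}; V {1,3,5,6}->{3,5,6}
So after constraint 1: D(X)={1,3,4,5}, size = 4

Answer: 4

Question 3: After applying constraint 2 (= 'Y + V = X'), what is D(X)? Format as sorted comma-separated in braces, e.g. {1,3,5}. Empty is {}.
Answer: {5}

Derivation:
Constraint 1 (X < V) on D(X)={1,3,4,5,6} D(V)={1,3,5,6}: X {1,3,4,5,6}->{1,3,4,5}; V {1,3,5,6}->{3,5,6}
Constraint 2 (Y + V = X) on D(Y)={2,4,5,6} D(V)={3,5,6} D(X)={1,3,4,5}: Y {2,4,5,6}->{2}; V {3,5,6}->{3}; X {1,3,4,5}->{5}
So after constraint 2: D(X) = {5}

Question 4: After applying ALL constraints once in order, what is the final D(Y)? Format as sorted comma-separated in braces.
Answer: {}

Derivation:
Constraint 1 (X < V) on D(X)={1,3,4,5,6} D(V)={1,3,5,6}: X {1,3,4,5,6}->{1,3,4,5}; V {1,3,5,6}->{3,5,6}
Constraint 2 (Y + V = X) on D(Y)={2,4,5,6} D(V)={3,5,6} D(X)={1,3,4,5}: Y {2,4,5,6}->{2}; V {3,5,6}->{3}; X {1,3,4,5}->{5}
Constraint 3 (Z + V = Y) on D(Z)={2,3,4,6} D(V)={3} D(Y)={2}: Z {2,3,4,6}->{}; V {3}->{}; Y {2}->{}
So after all 3 constraints: D(Y) = {}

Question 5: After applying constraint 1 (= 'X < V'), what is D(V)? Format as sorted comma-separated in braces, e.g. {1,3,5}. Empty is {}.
Answer: {3,5,6}

Derivation:
Constraint 1 (X < V) on D(X)={1,3,4,5,6} D(V)={1,3,5,6}: X {1,3,4,5,6}->{1,3,4,5}; V {1,3,5,6}->{3,5,6}
So after constraint 1: D(V) = {3,5,6}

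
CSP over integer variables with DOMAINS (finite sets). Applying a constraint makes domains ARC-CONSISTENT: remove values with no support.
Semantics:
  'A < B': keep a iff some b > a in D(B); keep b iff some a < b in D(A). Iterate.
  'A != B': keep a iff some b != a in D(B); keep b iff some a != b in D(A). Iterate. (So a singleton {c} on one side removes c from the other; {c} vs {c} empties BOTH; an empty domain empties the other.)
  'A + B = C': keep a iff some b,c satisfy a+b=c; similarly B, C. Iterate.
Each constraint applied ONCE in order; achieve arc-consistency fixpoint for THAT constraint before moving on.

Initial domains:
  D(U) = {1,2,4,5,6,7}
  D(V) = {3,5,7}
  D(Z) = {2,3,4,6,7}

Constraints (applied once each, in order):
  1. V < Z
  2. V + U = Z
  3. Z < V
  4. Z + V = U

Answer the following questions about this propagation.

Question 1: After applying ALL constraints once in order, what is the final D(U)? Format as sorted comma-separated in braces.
Constraint 1 (V < Z) on D(V)={3,5,7} D(Z)={2,3,4,6,7}: V {3,5,7}->{3,5}; Z {2,3,4,6,7}->{4,6,7}
Constraint 2 (V + U = Z) on D(V)={3,5} D(U)={1,2,4,5,6,7} D(Z)={4,6,7}: U {1,2,4,5,6,7}->{1,2,4}
Constraint 3 (Z < V) on D(Z)={4,6,7} D(V)={3,5}: Z {4,6,7}->{4}; V {3,5}->{5}
Constraint 4 (Z + V = U) on D(Z)={4} D(V)={5} D(U)={1,2,4}: Z {4}->{}; V {5}->{}; U {1,2,4}->{}
So after all 4 constraints: D(U) = {}

Answer: {}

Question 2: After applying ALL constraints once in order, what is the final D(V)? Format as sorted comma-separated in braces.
Constraint 1 (V < Z) on D(V)={3,5,7} D(Z)={2,3,4,6,7}: V {3,5,7}->{3,5}; Z {2,3,4,6,7}->{4,6,7}
Constraint 2 (V + U = Z) on D(V)={3,5} D(U)={1,2,4,5,6,7} D(Z)={4,6,7}: U {1,2,4,5,6,7}->{1,2,4}
Constraint 3 (Z < V) on D(Z)={4,6,7} D(V)={3,5}: Z {4,6,7}->{4}; V {3,5}->{5}
Constraint 4 (Z + V = U) on D(Z)={4} D(V)={5} D(U)={1,2,4}: Z {4}->{}; V {5}->{}; U {1,2,4}->{}
So after all 4 constraints: D(V) = {}

Answer: {}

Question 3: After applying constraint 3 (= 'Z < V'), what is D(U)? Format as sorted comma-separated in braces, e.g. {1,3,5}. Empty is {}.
Answer: {1,2,4}

Derivation:
Constraint 1 (V < Z) on D(V)={3,5,7} D(Z)={2,3,4,6,7}: V {3,5,7}->{3,5}; Z {2,3,4,6,7}->{4,6,7}
Constraint 2 (V + U = Z) on D(V)={3,5} D(U)={1,2,4,5,6,7} D(Z)={4,6,7}: U {1,2,4,5,6,7}->{1,2,4}
Constraint 3 (Z < V) on D(Z)={4,6,7} D(V)={3,5}: Z {4,6,7}->{4}; V {3,5}->{5}
So after constraint 3: D(U) = {1,2,4}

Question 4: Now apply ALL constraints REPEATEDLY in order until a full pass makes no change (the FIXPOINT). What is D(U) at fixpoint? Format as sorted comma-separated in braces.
Answer: {}

Derivation:
pass 0 (initial): D(U)={1,2,4,5,6,7}
pass 1: U {1,2,4,5,6,7}->{}; V {3,5,7}->{}; Z {2,3,4,6,7}->{}
pass 2: no change
Fixpoint after 2 passes: D(U) = {}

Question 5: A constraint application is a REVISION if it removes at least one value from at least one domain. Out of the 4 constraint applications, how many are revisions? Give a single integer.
Constraint 1 (V < Z) on D(V)={3,5,7} D(Z)={2,3,4,6,7}: V {3,5,7}->{3,5}; Z {2,3,4,6,7}->{4,6,7} => REVISION
Constraint 2 (V + U = Z) on D(V)={3,5} D(U)={1,2,4,5,6,7} D(Z)={4,6,7}: U {1,2,4,5,6,7}->{1,2,4} => REVISION
Constraint 3 (Z < V) on D(Z)={4,6,7} D(V)={3,5}: Z {4,6,7}->{4}; V {3,5}->{5} => REVISION
Constraint 4 (Z + V = U) on D(Z)={4} D(V)={5} D(U)={1,2,4}: Z {4}->{}; V {5}->{}; U {1,2,4}->{} => REVISION
Total revisions = 4

Answer: 4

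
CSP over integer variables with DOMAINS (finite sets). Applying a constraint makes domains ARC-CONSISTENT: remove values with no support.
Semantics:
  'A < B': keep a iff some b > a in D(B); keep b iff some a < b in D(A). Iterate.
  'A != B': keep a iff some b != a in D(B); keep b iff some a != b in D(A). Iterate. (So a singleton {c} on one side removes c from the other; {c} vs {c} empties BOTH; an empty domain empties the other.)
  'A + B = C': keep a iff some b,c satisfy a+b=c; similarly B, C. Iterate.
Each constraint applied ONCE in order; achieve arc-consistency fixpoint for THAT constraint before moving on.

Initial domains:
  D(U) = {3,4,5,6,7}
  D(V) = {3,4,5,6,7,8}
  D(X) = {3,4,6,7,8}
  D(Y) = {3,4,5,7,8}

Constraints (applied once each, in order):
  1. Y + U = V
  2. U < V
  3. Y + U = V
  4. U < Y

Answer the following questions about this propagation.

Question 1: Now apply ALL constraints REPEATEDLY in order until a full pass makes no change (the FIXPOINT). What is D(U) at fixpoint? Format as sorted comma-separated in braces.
Answer: {3,4}

Derivation:
pass 0 (initial): D(U)={3,4,5,6,7}
pass 1: U {3,4,5,6,7}->{3,4}; V {3,4,5,6,7,8}->{6,7,8}; Y {3,4,5,7,8}->{4,5}
pass 2: V {6,7,8}->{7,8}
pass 3: no change
Fixpoint after 3 passes: D(U) = {3,4}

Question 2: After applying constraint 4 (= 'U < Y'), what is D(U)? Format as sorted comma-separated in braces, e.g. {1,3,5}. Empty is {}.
Answer: {3,4}

Derivation:
Constraint 1 (Y + U = V) on D(Y)={3,4,5,7,8} D(U)={3,4,5,6,7} D(V)={3,4,5,6,7,8}: Y {3,4,5,7,8}->{3,4,5}; U {3,4,5,6,7}->{3,4,5}; V {3,4,5,6,7,8}->{6,7,8}
Constraint 2 (U < V) on D(U)={3,4,5} D(V)={6,7,8}: no change
Constraint 3 (Y + U = V) on D(Y)={3,4,5} D(U)={3,4,5} D(V)={6,7,8}: no change
Constraint 4 (U < Y) on D(U)={3,4,5} D(Y)={3,4,5}: U {3,4,5}->{3,4}; Y {3,4,5}->{4,5}
So after constraint 4: D(U) = {3,4}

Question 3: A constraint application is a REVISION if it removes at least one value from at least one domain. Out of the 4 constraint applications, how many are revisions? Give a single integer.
Constraint 1 (Y + U = V) on D(Y)={3,4,5,7,8} D(U)={3,4,5,6,7} D(V)={3,4,5,6,7,8}: Y {3,4,5,7,8}->{3,4,5}; U {3,4,5,6,7}->{3,4,5}; V {3,4,5,6,7,8}->{6,7,8} => REVISION
Constraint 2 (U < V) on D(U)={3,4,5} D(V)={6,7,8}: no change => not a revision
Constraint 3 (Y + U = V) on D(Y)={3,4,5} D(U)={3,4,5} D(V)={6,7,8}: no change => not a revision
Constraint 4 (U < Y) on D(U)={3,4,5} D(Y)={3,4,5}: U {3,4,5}->{3,4}; Y {3,4,5}->{4,5} => REVISION
Total revisions = 2

Answer: 2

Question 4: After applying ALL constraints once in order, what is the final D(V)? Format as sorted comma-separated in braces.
Constraint 1 (Y + U = V) on D(Y)={3,4,5,7,8} D(U)={3,4,5,6,7} D(V)={3,4,5,6,7,8}: Y {3,4,5,7,8}->{3,4,5}; U {3,4,5,6,7}->{3,4,5}; V {3,4,5,6,7,8}->{6,7,8}
Constraint 2 (U < V) on D(U)={3,4,5} D(V)={6,7,8}: no change
Constraint 3 (Y + U = V) on D(Y)={3,4,5} D(U)={3,4,5} D(V)={6,7,8}: no change
Constraint 4 (U < Y) on D(U)={3,4,5} D(Y)={3,4,5}: U {3,4,5}->{3,4}; Y {3,4,5}->{4,5}
So after all 4 constraints: D(V) = {6,7,8}

Answer: {6,7,8}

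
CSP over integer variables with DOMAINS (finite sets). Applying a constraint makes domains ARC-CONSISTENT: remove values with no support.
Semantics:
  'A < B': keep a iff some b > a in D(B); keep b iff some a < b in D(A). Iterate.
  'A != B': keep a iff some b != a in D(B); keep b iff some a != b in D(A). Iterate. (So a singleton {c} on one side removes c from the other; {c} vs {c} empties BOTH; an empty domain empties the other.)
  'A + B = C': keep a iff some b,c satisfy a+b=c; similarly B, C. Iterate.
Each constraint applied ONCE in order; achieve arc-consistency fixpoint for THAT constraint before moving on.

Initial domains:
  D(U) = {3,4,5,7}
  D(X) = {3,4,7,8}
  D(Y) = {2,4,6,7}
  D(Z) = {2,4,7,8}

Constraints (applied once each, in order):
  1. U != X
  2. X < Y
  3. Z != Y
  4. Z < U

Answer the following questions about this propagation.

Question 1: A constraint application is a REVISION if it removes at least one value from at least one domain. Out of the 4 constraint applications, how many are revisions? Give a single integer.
Answer: 2

Derivation:
Constraint 1 (U != X) on D(U)={3,4,5,7} D(X)={3,4,7,8}: no change => not a revision
Constraint 2 (X < Y) on D(X)={3,4,7,8} D(Y)={2,4,6,7}: X {3,4,7,8}->{3,4}; Y {2,4,6,7}->{4,6,7} => REVISION
Constraint 3 (Z != Y) on D(Z)={2,4,7,8} D(Y)={4,6,7}: no change => not a revision
Constraint 4 (Z < U) on D(Z)={2,4,7,8} D(U)={3,4,5,7}: Z {2,4,7,8}->{2,4} => REVISION
Total revisions = 2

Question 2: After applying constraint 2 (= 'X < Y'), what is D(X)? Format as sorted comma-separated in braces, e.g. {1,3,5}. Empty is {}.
Constraint 1 (U != X) on D(U)={3,4,5,7} D(X)={3,4,7,8}: no change
Constraint 2 (X < Y) on D(X)={3,4,7,8} D(Y)={2,4,6,7}: X {3,4,7,8}->{3,4}; Y {2,4,6,7}->{4,6,7}
So after constraint 2: D(X) = {3,4}

Answer: {3,4}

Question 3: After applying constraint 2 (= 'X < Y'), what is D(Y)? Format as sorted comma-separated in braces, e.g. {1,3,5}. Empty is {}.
Constraint 1 (U != X) on D(U)={3,4,5,7} D(X)={3,4,7,8}: no change
Constraint 2 (X < Y) on D(X)={3,4,7,8} D(Y)={2,4,6,7}: X {3,4,7,8}->{3,4}; Y {2,4,6,7}->{4,6,7}
So after constraint 2: D(Y) = {4,6,7}

Answer: {4,6,7}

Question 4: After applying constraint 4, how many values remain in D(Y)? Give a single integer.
Answer: 3

Derivation:
Constraint 1 (U != X) on D(U)={3,4,5,7} D(X)={3,4,7,8}: no change
Constraint 2 (X < Y) on D(X)={3,4,7,8} D(Y)={2,4,6,7}: X {3,4,7,8}->{3,4}; Y {2,4,6,7}->{4,6,7}
Constraint 3 (Z != Y) on D(Z)={2,4,7,8} D(Y)={4,6,7}: no change
Constraint 4 (Z < U) on D(Z)={2,4,7,8} D(U)={3,4,5,7}: Z {2,4,7,8}->{2,4}
So after constraint 4: D(Y)={4,6,7}, size = 3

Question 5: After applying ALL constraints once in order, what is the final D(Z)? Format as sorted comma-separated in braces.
Answer: {2,4}

Derivation:
Constraint 1 (U != X) on D(U)={3,4,5,7} D(X)={3,4,7,8}: no change
Constraint 2 (X < Y) on D(X)={3,4,7,8} D(Y)={2,4,6,7}: X {3,4,7,8}->{3,4}; Y {2,4,6,7}->{4,6,7}
Constraint 3 (Z != Y) on D(Z)={2,4,7,8} D(Y)={4,6,7}: no change
Constraint 4 (Z < U) on D(Z)={2,4,7,8} D(U)={3,4,5,7}: Z {2,4,7,8}->{2,4}
So after all 4 constraints: D(Z) = {2,4}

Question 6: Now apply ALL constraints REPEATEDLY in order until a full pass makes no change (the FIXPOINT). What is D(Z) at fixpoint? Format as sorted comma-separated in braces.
pass 0 (initial): D(Z)={2,4,7,8}
pass 1: X {3,4,7,8}->{3,4}; Y {2,4,6,7}->{4,6,7}; Z {2,4,7,8}->{2,4}
pass 2: no change
Fixpoint after 2 passes: D(Z) = {2,4}

Answer: {2,4}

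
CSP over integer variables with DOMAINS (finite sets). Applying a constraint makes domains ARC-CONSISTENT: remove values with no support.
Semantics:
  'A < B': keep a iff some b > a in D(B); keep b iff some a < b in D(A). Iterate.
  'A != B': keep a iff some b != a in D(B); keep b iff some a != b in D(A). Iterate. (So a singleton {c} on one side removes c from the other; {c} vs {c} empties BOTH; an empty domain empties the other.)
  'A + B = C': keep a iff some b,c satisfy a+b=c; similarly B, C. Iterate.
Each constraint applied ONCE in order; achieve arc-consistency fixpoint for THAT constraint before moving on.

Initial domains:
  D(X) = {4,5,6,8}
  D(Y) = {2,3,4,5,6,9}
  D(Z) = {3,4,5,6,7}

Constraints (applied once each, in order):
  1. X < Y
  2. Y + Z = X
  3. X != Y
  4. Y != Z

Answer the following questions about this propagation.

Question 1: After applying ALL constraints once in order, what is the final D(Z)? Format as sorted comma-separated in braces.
Answer: {3}

Derivation:
Constraint 1 (X < Y) on D(X)={4,5,6,8} D(Y)={2,3,4,5,6,9}: Y {2,3,4,5,6,9}->{5,6,9}
Constraint 2 (Y + Z = X) on D(Y)={5,6,9} D(Z)={3,4,5,6,7} D(X)={4,5,6,8}: Y {5,6,9}->{5}; Z {3,4,5,6,7}->{3}; X {4,5,6,8}->{8}
Constraint 3 (X != Y) on D(X)={8} D(Y)={5}: no change
Constraint 4 (Y != Z) on D(Y)={5} D(Z)={3}: no change
So after all 4 constraints: D(Z) = {3}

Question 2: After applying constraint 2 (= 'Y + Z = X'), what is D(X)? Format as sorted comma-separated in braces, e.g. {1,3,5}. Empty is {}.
Constraint 1 (X < Y) on D(X)={4,5,6,8} D(Y)={2,3,4,5,6,9}: Y {2,3,4,5,6,9}->{5,6,9}
Constraint 2 (Y + Z = X) on D(Y)={5,6,9} D(Z)={3,4,5,6,7} D(X)={4,5,6,8}: Y {5,6,9}->{5}; Z {3,4,5,6,7}->{3}; X {4,5,6,8}->{8}
So after constraint 2: D(X) = {8}

Answer: {8}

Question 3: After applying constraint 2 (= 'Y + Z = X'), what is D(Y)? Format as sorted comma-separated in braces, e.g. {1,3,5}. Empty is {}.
Constraint 1 (X < Y) on D(X)={4,5,6,8} D(Y)={2,3,4,5,6,9}: Y {2,3,4,5,6,9}->{5,6,9}
Constraint 2 (Y + Z = X) on D(Y)={5,6,9} D(Z)={3,4,5,6,7} D(X)={4,5,6,8}: Y {5,6,9}->{5}; Z {3,4,5,6,7}->{3}; X {4,5,6,8}->{8}
So after constraint 2: D(Y) = {5}

Answer: {5}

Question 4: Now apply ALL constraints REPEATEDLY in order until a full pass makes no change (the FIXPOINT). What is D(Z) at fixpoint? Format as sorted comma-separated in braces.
pass 0 (initial): D(Z)={3,4,5,6,7}
pass 1: X {4,5,6,8}->{8}; Y {2,3,4,5,6,9}->{5}; Z {3,4,5,6,7}->{3}
pass 2: X {8}->{}; Y {5}->{}; Z {3}->{}
pass 3: no change
Fixpoint after 3 passes: D(Z) = {}

Answer: {}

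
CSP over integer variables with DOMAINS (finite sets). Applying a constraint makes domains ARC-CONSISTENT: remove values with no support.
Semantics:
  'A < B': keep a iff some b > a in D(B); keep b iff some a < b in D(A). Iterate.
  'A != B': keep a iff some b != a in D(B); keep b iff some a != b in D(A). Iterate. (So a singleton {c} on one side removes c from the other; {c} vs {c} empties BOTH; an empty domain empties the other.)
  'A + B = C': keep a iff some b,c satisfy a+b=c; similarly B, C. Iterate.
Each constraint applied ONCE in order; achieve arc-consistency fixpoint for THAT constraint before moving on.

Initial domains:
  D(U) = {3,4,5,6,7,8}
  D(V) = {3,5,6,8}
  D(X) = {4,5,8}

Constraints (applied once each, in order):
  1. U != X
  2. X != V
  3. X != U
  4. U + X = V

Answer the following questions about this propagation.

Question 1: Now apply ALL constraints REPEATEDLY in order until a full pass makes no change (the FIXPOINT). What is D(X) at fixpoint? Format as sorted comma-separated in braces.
pass 0 (initial): D(X)={4,5,8}
pass 1: U {3,4,5,6,7,8}->{3,4}; V {3,5,6,8}->{8}; X {4,5,8}->{4,5}
pass 2: no change
Fixpoint after 2 passes: D(X) = {4,5}

Answer: {4,5}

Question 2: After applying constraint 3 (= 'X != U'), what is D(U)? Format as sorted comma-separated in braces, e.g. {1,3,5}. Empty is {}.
Answer: {3,4,5,6,7,8}

Derivation:
Constraint 1 (U != X) on D(U)={3,4,5,6,7,8} D(X)={4,5,8}: no change
Constraint 2 (X != V) on D(X)={4,5,8} D(V)={3,5,6,8}: no change
Constraint 3 (X != U) on D(X)={4,5,8} D(U)={3,4,5,6,7,8}: no change
So after constraint 3: D(U) = {3,4,5,6,7,8}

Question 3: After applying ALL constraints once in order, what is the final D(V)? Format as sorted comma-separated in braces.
Answer: {8}

Derivation:
Constraint 1 (U != X) on D(U)={3,4,5,6,7,8} D(X)={4,5,8}: no change
Constraint 2 (X != V) on D(X)={4,5,8} D(V)={3,5,6,8}: no change
Constraint 3 (X != U) on D(X)={4,5,8} D(U)={3,4,5,6,7,8}: no change
Constraint 4 (U + X = V) on D(U)={3,4,5,6,7,8} D(X)={4,5,8} D(V)={3,5,6,8}: U {3,4,5,6,7,8}->{3,4}; X {4,5,8}->{4,5}; V {3,5,6,8}->{8}
So after all 4 constraints: D(V) = {8}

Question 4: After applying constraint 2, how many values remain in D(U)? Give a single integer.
Constraint 1 (U != X) on D(U)={3,4,5,6,7,8} D(X)={4,5,8}: no change
Constraint 2 (X != V) on D(X)={4,5,8} D(V)={3,5,6,8}: no change
So after constraint 2: D(U)={3,4,5,6,7,8}, size = 6

Answer: 6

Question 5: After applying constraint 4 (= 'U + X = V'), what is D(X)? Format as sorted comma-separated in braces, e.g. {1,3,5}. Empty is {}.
Answer: {4,5}

Derivation:
Constraint 1 (U != X) on D(U)={3,4,5,6,7,8} D(X)={4,5,8}: no change
Constraint 2 (X != V) on D(X)={4,5,8} D(V)={3,5,6,8}: no change
Constraint 3 (X != U) on D(X)={4,5,8} D(U)={3,4,5,6,7,8}: no change
Constraint 4 (U + X = V) on D(U)={3,4,5,6,7,8} D(X)={4,5,8} D(V)={3,5,6,8}: U {3,4,5,6,7,8}->{3,4}; X {4,5,8}->{4,5}; V {3,5,6,8}->{8}
So after constraint 4: D(X) = {4,5}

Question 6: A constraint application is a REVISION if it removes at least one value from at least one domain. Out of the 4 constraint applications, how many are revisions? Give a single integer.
Answer: 1

Derivation:
Constraint 1 (U != X) on D(U)={3,4,5,6,7,8} D(X)={4,5,8}: no change => not a revision
Constraint 2 (X != V) on D(X)={4,5,8} D(V)={3,5,6,8}: no change => not a revision
Constraint 3 (X != U) on D(X)={4,5,8} D(U)={3,4,5,6,7,8}: no change => not a revision
Constraint 4 (U + X = V) on D(U)={3,4,5,6,7,8} D(X)={4,5,8} D(V)={3,5,6,8}: U {3,4,5,6,7,8}->{3,4}; X {4,5,8}->{4,5}; V {3,5,6,8}->{8} => REVISION
Total revisions = 1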